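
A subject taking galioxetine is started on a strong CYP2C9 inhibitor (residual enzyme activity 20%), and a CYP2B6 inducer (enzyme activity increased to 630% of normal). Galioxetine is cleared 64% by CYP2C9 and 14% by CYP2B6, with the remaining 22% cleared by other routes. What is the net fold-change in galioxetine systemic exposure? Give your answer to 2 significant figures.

The CYP2C9 pathway (64% of clearance) drops to 0.2× activity: 0.64 × 0.2 = 0.128.
The CYP2B6 pathway (14% of clearance) increases to 6.3× activity: 0.14 × 6.3 = 0.882.
Non-CYP routes (22%) are unchanged.
New clearance relative to baseline: 0.128 + 0.882 + 0.22 = 1.23.
Net systemic exposure ratio = 1 / 1.23 = 0.81.

0.81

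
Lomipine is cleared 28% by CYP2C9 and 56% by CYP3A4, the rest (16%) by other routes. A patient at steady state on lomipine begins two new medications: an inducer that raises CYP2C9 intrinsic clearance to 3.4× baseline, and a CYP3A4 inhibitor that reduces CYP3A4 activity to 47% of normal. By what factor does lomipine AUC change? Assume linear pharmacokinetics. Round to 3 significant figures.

The CYP2C9 pathway (28% of clearance) rises to 3.4× activity: 0.28 × 3.4 = 0.952.
The CYP3A4 pathway (56% of clearance) is reduced to 0.47× activity: 0.56 × 0.47 = 0.2632.
Non-CYP routes (16%) are unchanged.
Relative clearance = 0.952 + 0.2632 + 0.16 = 1.3752.
AUC ∝ 1/CL: fold-change = 1 / 1.3752 = 0.727.

0.727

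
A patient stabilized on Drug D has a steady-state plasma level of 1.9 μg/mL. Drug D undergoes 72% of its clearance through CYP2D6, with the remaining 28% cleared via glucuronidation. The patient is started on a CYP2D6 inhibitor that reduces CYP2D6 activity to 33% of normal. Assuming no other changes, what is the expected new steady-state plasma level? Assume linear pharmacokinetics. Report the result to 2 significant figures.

The CYP2D6 pathway (72% of clearance) is reduced to 0.33× activity: 0.72 × 0.33 = 0.2376.
The remaining 28% of clearance is unaffected.
CL_new/CL_old = 0.2376 + 0.28 = 0.5176.
New steady-state plasma level = baseline ÷ relative clearance = 1.9 / 0.5176 = 3.7 μg/mL.

3.7 μg/mL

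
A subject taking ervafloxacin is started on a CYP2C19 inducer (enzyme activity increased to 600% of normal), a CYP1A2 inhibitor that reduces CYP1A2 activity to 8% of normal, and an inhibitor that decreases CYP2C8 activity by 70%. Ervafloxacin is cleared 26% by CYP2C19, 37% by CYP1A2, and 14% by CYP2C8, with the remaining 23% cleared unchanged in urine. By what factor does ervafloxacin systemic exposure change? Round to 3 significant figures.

The CYP2C19 pathway (26% of clearance) is boosted to 6× activity: 0.26 × 6 = 1.56.
The CYP1A2 pathway (37% of clearance) is reduced to 0.08× activity: 0.37 × 0.08 = 0.0296.
The CYP2C8 pathway (14% of clearance) falls to 0.3× activity: 0.14 × 0.3 = 0.042.
Non-CYP routes (23%) are unchanged.
New clearance relative to baseline: 1.56 + 0.0296 + 0.042 + 0.23 = 1.8616.
Because systemic exposure varies inversely with clearance, the combined effect is 1 / 1.8616 = 0.537.

0.537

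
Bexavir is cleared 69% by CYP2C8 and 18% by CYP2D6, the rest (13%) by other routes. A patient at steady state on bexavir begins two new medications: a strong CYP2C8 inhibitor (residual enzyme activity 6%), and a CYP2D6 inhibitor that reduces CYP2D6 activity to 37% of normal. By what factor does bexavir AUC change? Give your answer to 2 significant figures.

The CYP2C8 pathway (69% of clearance) drops to 0.06× activity: 0.69 × 0.06 = 0.0414.
The CYP2D6 pathway (18% of clearance) falls to 0.37× activity: 0.18 × 0.37 = 0.0666.
The remaining 13% of clearance is unaffected.
New clearance relative to baseline: 0.0414 + 0.0666 + 0.13 = 0.238.
Net AUC ratio = 1 / 0.238 = 4.2.

4.2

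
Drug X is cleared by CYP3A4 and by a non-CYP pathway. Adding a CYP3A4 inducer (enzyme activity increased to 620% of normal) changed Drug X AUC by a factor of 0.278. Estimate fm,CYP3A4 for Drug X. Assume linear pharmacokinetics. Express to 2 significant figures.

0.50

Write x for the fraction cleared via CYP3A4. The observed AUC change means clearance rose to 1/0.278 = 3.597 of baseline.
Only the CYP3A4 route changed, so 3.597 = x·6.2 + (1 − x), giving x = 0.50.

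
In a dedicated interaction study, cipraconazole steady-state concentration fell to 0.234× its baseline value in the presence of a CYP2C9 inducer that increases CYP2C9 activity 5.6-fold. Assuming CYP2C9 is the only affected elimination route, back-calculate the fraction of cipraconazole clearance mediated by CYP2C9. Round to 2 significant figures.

Let x = fm,CYP2C9. Because steady-state concentration ∝ 1/CL, relative clearance rose to 1/0.234 = 4.274.
Setting x·5.6 + (1 − x) = 4.274 and solving: x = (4.274 − 1)/(5.6 − 1) = 0.71.

0.71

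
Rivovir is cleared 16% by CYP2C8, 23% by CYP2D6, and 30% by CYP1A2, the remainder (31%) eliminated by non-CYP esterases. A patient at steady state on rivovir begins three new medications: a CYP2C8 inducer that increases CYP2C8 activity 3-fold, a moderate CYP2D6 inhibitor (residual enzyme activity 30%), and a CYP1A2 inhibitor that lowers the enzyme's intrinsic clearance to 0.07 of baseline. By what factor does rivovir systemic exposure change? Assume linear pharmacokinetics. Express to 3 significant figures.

1.14

The CYP2C8 pathway (16% of clearance) is boosted to 3× activity: 0.16 × 3 = 0.48.
The CYP2D6 pathway (23% of clearance) drops to 0.3× activity: 0.23 × 0.3 = 0.069.
The CYP1A2 pathway (30% of clearance) is reduced to 0.07× activity: 0.3 × 0.07 = 0.021.
Non-CYP routes (31%) are unchanged.
Relative clearance = 0.48 + 0.069 + 0.021 + 0.31 = 0.88.
Because systemic exposure varies inversely with clearance, the combined effect is 1 / 0.88 = 1.14.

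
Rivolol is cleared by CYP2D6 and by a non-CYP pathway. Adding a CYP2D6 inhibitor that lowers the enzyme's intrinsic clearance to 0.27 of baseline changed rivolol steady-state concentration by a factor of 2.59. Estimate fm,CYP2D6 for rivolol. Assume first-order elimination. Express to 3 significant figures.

CL'/CL = 1 / 2.59 = 0.3861
0.27·fm + (1 − fm) = 0.3861
fm = (0.3861 − 1) / (0.27 − 1) = 0.841

0.841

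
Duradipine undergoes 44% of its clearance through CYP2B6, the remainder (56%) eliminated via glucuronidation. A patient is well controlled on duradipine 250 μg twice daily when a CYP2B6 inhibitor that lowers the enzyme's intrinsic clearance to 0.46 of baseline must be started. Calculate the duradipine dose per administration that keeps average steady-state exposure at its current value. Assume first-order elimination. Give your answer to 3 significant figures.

191 μg

CYP2B6: 0.44 × 0.46 = 0.2024
Other: 0.56 (unchanged)
Relative clearance = 0.2024 + 0.56 = 0.7624.
To maintain the same steady-state level, dose must scale with clearance: new dose = 250 × 0.7624 = 191 μg.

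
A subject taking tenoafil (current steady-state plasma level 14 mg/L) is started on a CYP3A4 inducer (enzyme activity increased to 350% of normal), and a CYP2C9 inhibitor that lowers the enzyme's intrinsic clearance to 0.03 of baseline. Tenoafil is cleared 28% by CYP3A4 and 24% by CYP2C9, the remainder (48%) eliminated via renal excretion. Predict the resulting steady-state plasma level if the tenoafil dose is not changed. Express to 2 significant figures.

9.5 mg/L

CYP3A4: 0.28 × 3.5 = 0.98
CYP2C9: 0.24 × 0.03 = 0.0072
Other: 0.48 (unchanged)
Relative clearance = 0.98 + 0.0072 + 0.48 = 1.4672.
Steady-state plasma level ∝ 1/CL: new value = 14 / 1.4672 = 9.5 mg/L.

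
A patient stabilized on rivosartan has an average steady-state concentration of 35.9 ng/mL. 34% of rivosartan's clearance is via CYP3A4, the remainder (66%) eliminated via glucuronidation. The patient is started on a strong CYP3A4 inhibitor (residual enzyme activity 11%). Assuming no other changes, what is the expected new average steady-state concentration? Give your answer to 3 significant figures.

51.5 ng/mL

CYP3A4: 0.34 × 0.11 = 0.0374
Other: 0.66 (unchanged)
Relative clearance = 0.0374 + 0.66 = 0.6974.
New average steady-state concentration = baseline ÷ relative clearance = 35.9 / 0.6974 = 51.5 ng/mL.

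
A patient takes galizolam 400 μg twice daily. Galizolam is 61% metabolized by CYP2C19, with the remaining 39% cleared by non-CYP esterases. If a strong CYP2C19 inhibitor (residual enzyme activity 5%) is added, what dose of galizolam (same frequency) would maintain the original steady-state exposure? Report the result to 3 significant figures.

CYP2C19: 0.61 × 0.05 = 0.0305
Other: 0.39 (unchanged)
New clearance relative to baseline: 0.0305 + 0.39 = 0.4205.
Css,avg = (dose rate)/CL, so holding Css fixed requires dose ∝ CL: 400 × 0.4205 = 168 μg.

168 μg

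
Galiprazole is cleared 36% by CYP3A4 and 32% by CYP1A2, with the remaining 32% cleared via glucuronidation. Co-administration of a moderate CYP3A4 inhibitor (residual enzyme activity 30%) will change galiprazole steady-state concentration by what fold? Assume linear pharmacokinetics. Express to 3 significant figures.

1.34

CYP3A4: 0.36 × 0.3 = 0.108
CYP1A2: 0.32 (unchanged)
Other: 0.32 (unchanged)
CL_new/CL_old = 0.108 + 0.32 + 0.32 = 0.748.
Steady-state concentration ratio = CL_old/CL_new = 1 / 0.748 = 1.34.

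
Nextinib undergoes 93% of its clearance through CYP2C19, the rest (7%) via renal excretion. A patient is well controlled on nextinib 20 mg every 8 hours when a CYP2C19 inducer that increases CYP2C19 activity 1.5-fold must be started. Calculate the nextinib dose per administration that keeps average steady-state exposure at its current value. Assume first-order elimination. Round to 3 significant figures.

The CYP2C19 pathway (93% of clearance) is boosted to 1.5× activity: 0.93 × 1.5 = 1.395.
The remaining 7% of clearance is unaffected.
New clearance relative to baseline: 1.395 + 0.07 = 1.465.
Exposure is unchanged when dose changes in proportion to clearance. New dose = 20 mg × 1.465 = 29.3 mg.

29.3 mg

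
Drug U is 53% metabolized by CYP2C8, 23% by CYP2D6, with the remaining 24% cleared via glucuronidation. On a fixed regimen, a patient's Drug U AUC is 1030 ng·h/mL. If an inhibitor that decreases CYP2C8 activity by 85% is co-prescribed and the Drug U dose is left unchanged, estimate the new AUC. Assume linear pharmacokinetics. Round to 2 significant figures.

1.9 × 10³ ng·h/mL

CYP2C8: 0.53 × 0.15 = 0.0795
CYP2D6: 0.23 (unchanged)
Other: 0.24 (unchanged)
New clearance relative to baseline: 0.0795 + 0.23 + 0.24 = 0.5495.
AUC ∝ 1/CL, so new value = 1030 / 0.5495 = 1.9 × 10³ ng·h/mL.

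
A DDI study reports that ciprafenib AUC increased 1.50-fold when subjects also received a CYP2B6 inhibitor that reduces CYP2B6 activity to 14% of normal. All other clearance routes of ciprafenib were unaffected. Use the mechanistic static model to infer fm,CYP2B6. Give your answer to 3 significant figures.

Let x = fm,CYP2B6. Because AUC ∝ 1/CL, relative clearance fell to 1/1.50 = 0.6667.
Setting x·0.14 + (1 − x) = 0.6667 and solving: x = (0.6667 − 1)/(0.14 − 1) = 0.388.

0.388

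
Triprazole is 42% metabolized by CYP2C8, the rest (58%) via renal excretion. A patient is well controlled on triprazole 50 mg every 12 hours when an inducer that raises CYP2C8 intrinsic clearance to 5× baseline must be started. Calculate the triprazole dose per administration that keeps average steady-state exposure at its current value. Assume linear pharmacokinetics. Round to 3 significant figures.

134 mg

CYP2C8: 0.42 × 5 = 2.1
Other: 0.58 (unchanged)
Relative clearance = 2.1 + 0.58 = 2.68.
Exposure is unchanged when dose changes in proportion to clearance. New dose = 50 mg × 2.68 = 134 mg.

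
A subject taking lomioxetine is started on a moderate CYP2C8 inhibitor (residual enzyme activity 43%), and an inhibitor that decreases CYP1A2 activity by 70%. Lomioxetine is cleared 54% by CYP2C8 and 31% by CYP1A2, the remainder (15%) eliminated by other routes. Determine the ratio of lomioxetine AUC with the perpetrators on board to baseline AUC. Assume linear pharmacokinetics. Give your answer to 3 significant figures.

2.10

The CYP2C8 pathway (54% of clearance) is reduced to 0.43× activity: 0.54 × 0.43 = 0.2322.
The CYP1A2 pathway (31% of clearance) falls to 0.3× activity: 0.31 × 0.3 = 0.093.
Non-CYP routes (15%) are unchanged.
Relative clearance = 0.2322 + 0.093 + 0.15 = 0.4752.
Net AUC ratio = 1 / 0.4752 = 2.10.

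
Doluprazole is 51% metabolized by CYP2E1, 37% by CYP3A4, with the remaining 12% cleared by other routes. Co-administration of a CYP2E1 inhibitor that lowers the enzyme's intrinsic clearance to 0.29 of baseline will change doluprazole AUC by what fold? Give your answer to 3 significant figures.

1.57

The CYP2E1 pathway (51% of clearance) falls to 0.29× activity: 0.51 × 0.29 = 0.1479.
CYP3A4 (37%) and the residual 12% are unaffected.
New clearance relative to baseline: 0.1479 + 0.37 + 0.12 = 0.6379.
AUC is inversely proportional to clearance, so the fold-change is 1 / 0.6379 = 1.57.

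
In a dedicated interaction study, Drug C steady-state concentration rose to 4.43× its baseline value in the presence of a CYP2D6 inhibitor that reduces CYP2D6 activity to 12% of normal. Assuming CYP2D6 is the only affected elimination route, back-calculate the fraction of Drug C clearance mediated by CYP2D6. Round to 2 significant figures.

Write x for the fraction cleared via CYP2D6. The observed steady-state concentration change means clearance fell to 1/4.43 = 0.2257 of baseline.
Only the CYP2D6 route changed, so 0.2257 = x·0.12 + (1 − x), giving x = 0.88.

0.88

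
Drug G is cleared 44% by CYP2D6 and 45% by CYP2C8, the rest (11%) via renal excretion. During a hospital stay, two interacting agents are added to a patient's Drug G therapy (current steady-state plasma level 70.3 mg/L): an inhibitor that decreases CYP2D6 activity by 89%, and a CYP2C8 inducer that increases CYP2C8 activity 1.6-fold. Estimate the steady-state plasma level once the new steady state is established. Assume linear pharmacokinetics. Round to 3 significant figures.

80.0 mg/L

CYP2D6: 0.44 × 0.11 = 0.0484
CYP2C8: 0.45 × 1.6 = 0.72
Other: 0.11 (unchanged)
Relative clearance = 0.0484 + 0.72 + 0.11 = 0.8784.
New steady-state plasma level = 70.3 / 0.8784 = 80.0 mg/L (concentration scales inversely with clearance).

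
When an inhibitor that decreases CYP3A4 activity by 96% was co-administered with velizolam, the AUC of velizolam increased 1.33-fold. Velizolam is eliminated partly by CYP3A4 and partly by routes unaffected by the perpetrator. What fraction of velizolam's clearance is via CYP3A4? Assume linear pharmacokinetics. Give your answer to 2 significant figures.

0.26

Let fm be the CYP3A4 fraction. New clearance relative to baseline = fm × 0.04 + (1 − fm).
AUC ratio = 1 / (new CL fraction), so new CL fraction = 1 / 1.33 = 0.7519.
fm × 0.04 + 1 − fm = 0.7519  ⇒  fm × (0.04 − 1) = −0.2481  ⇒  fm = 0.26.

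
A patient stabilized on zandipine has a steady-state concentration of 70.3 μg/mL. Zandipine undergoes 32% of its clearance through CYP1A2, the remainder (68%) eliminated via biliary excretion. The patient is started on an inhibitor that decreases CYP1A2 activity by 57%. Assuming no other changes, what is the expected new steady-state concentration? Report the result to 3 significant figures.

86.0 μg/mL

The CYP1A2 pathway (32% of clearance) drops to 0.43× activity: 0.32 × 0.43 = 0.1376.
The remaining 68% of clearance is unaffected.
Relative clearance = 0.1376 + 0.68 = 0.8176.
Steady-state concentration ∝ 1/CL, so new value = 70.3 / 0.8176 = 86.0 μg/mL.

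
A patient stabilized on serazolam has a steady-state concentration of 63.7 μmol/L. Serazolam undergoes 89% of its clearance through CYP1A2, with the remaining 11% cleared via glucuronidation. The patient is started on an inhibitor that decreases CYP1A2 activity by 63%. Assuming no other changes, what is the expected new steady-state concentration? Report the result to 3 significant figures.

The CYP1A2 pathway (89% of clearance) drops to 0.37× activity: 0.89 × 0.37 = 0.3293.
Non-CYP routes (11%) are unchanged.
CL_new/CL_old = 0.3293 + 0.11 = 0.4393.
With dosing unchanged, steady-state concentration scales as 1/CL: 63.7 / 0.4393 = 145 μmol/L.

145 μmol/L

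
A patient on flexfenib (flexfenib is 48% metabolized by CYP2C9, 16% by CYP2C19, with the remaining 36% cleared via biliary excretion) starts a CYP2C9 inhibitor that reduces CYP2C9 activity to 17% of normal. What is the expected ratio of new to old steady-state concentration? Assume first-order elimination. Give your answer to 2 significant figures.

1.7

The CYP2C9 pathway (48% of clearance) is reduced to 0.17× activity: 0.48 × 0.17 = 0.0816.
CYP2C19 (16%) and the residual 36% are unaffected.
CL_new/CL_old = 0.0816 + 0.16 + 0.36 = 0.6016.
Steady-state concentration ratio = CL_old/CL_new = 1 / 0.6016 = 1.7.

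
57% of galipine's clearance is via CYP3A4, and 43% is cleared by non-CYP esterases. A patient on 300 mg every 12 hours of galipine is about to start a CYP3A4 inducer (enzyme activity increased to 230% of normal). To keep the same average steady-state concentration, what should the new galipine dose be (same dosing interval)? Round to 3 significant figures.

522 mg

The CYP3A4 pathway (57% of clearance) rises to 2.3× activity: 0.57 × 2.3 = 1.311.
Non-CYP routes (43%) are unchanged.
Relative clearance = 1.311 + 0.43 = 1.741.
To maintain the same steady-state level, dose must scale with clearance: new dose = 300 × 1.741 = 522 mg.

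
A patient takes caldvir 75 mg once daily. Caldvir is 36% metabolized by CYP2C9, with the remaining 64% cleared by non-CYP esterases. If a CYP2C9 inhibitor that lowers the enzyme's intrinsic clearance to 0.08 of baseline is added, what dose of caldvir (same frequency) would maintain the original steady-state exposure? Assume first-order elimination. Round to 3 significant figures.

The CYP2C9 pathway (36% of clearance) falls to 0.08× activity: 0.36 × 0.08 = 0.0288.
Non-CYP routes (64%) are unchanged.
New clearance relative to baseline: 0.0288 + 0.64 = 0.6688.
Css,avg = (dose rate)/CL, so holding Css fixed requires dose ∝ CL: 75 × 0.6688 = 50.2 mg.

50.2 mg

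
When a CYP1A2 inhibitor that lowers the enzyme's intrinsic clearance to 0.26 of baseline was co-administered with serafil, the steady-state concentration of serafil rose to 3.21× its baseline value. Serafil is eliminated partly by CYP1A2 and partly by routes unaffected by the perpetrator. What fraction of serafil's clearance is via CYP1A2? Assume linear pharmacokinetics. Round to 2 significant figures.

Write x for the fraction cleared via CYP1A2. The observed steady-state concentration change means clearance fell to 1/3.21 = 0.3115 of baseline.
Setting x·0.26 + (1 − x) = 0.3115 and solving: x = (0.3115 − 1)/(0.26 − 1) = 0.93.

0.93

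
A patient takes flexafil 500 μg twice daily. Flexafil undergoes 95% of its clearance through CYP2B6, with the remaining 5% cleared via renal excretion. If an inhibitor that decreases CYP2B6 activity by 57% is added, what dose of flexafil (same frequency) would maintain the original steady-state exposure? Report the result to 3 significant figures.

229 μg

CYP2B6: 0.95 × 0.43 = 0.4085
Other: 0.05 (unchanged)
New clearance relative to baseline: 0.4085 + 0.05 = 0.4585.
Exposure is unchanged when dose changes in proportion to clearance. New dose = 500 μg × 0.4585 = 229 μg.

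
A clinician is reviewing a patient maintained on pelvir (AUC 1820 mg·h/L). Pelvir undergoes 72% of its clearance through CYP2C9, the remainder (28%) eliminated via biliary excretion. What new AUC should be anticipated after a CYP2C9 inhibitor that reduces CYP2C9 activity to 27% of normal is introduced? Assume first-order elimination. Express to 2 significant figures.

3.8 × 10³ mg·h/L

The CYP2C9 pathway (72% of clearance) is reduced to 0.27× activity: 0.72 × 0.27 = 0.1944.
The remaining 28% of clearance is unaffected.
CL_new/CL_old = 0.1944 + 0.28 = 0.4744.
AUC ∝ 1/CL, so new value = 1820 / 0.4744 = 3.8 × 10³ mg·h/L.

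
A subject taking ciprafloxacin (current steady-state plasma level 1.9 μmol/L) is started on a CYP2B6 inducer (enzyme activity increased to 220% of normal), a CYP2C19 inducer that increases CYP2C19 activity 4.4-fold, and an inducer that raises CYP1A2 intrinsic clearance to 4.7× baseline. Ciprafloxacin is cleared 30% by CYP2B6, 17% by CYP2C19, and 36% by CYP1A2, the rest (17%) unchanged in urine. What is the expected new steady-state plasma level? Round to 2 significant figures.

0.58 μmol/L

The CYP2B6 pathway (30% of clearance) increases to 2.2× activity: 0.3 × 2.2 = 0.66.
The CYP2C19 pathway (17% of clearance) is boosted to 4.4× activity: 0.17 × 4.4 = 0.748.
The CYP1A2 pathway (36% of clearance) rises to 4.7× activity: 0.36 × 4.7 = 1.692.
Non-CYP routes (17%) are unchanged.
Relative clearance = 0.66 + 0.748 + 1.692 + 0.17 = 3.27.
Steady-state plasma level ∝ 1/CL: new value = 1.9 / 3.27 = 0.58 μmol/L.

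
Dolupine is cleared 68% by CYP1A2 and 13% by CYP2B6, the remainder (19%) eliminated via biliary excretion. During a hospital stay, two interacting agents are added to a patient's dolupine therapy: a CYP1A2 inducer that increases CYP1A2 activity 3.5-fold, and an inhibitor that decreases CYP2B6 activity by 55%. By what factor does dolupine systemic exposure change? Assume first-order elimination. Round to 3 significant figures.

0.380

CYP1A2: 0.68 × 3.5 = 2.38
CYP2B6: 0.13 × 0.45 = 0.0585
Other: 0.19 (unchanged)
CL_new/CL_old = 2.38 + 0.0585 + 0.19 = 2.6285.
Systemic exposure ∝ 1/CL: fold-change = 1 / 2.6285 = 0.380.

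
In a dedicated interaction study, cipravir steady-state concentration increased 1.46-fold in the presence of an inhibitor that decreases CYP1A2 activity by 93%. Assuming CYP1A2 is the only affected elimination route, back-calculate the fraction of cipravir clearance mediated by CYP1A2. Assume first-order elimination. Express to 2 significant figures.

0.34

CL'/CL = 1 / 1.46 = 0.6849
0.07·fm + (1 − fm) = 0.6849
fm = (0.6849 − 1) / (0.07 − 1) = 0.34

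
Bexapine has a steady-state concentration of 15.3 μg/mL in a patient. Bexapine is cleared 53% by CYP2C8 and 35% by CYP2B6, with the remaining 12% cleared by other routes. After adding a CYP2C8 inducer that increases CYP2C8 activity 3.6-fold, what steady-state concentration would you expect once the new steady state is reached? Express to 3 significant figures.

The CYP2C8 pathway (53% of clearance) increases to 3.6× activity: 0.53 × 3.6 = 1.908.
CYP2B6 (35%) and the residual 12% are unaffected.
CL_new/CL_old = 1.908 + 0.35 + 0.12 = 2.378.
Steady-state concentration ∝ 1/CL, so new value = 15.3 / 2.378 = 6.43 μg/mL.

6.43 μg/mL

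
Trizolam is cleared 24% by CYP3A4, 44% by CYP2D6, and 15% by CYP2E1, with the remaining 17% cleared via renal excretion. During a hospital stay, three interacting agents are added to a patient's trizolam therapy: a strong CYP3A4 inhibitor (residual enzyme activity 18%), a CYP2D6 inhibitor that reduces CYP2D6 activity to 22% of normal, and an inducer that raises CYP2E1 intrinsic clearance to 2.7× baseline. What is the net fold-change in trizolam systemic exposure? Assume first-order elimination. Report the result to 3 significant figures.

1.40

CYP3A4: 0.24 × 0.18 = 0.0432
CYP2D6: 0.44 × 0.22 = 0.0968
CYP2E1: 0.15 × 2.7 = 0.405
Other: 0.17 (unchanged)
New clearance relative to baseline: 0.0432 + 0.0968 + 0.405 + 0.17 = 0.715.
Because systemic exposure varies inversely with clearance, the combined effect is 1 / 0.715 = 1.40.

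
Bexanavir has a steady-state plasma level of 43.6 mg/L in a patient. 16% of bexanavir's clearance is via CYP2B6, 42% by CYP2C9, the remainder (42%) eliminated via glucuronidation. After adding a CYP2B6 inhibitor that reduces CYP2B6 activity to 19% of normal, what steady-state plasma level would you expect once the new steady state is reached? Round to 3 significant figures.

The CYP2B6 pathway (16% of clearance) falls to 0.19× activity: 0.16 × 0.19 = 0.0304.
CYP2C9 (42%) and the residual 42% are unaffected.
CL_new/CL_old = 0.0304 + 0.42 + 0.42 = 0.8704.
With dosing unchanged, steady-state plasma level scales as 1/CL: 43.6 / 0.8704 = 50.1 mg/L.

50.1 mg/L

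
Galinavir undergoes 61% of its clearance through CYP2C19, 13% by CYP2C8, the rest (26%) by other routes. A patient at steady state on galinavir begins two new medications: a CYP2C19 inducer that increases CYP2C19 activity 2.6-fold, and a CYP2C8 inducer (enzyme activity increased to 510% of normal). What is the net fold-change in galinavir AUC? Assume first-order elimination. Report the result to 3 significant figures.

CYP2C19: 0.61 × 2.6 = 1.586
CYP2C8: 0.13 × 5.1 = 0.663
Other: 0.26 (unchanged)
Relative clearance = 1.586 + 0.663 + 0.26 = 2.509.
Because AUC varies inversely with clearance, the combined effect is 1 / 2.509 = 0.399.

0.399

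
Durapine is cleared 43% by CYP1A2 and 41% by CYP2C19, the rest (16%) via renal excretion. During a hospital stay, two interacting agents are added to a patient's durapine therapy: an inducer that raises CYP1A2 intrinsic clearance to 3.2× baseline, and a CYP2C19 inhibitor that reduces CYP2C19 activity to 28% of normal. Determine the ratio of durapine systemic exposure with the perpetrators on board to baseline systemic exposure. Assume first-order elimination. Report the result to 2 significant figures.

0.61

The CYP1A2 pathway (43% of clearance) is boosted to 3.2× activity: 0.43 × 3.2 = 1.376.
The CYP2C19 pathway (41% of clearance) drops to 0.28× activity: 0.41 × 0.28 = 0.1148.
Non-CYP routes (16%) are unchanged.
Relative clearance = 1.376 + 0.1148 + 0.16 = 1.6508.
Net systemic exposure ratio = 1 / 1.6508 = 0.61.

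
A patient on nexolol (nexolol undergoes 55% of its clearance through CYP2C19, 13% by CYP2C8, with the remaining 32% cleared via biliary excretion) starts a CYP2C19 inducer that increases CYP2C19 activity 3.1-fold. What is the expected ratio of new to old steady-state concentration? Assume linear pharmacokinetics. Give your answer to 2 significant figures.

0.46

CYP2C19: 0.55 × 3.1 = 1.705
CYP2C8: 0.13 (unchanged)
Other: 0.32 (unchanged)
Relative clearance = 1.705 + 0.13 + 0.32 = 2.155.
Steady-state concentration ratio = CL_old/CL_new = 1 / 2.155 = 0.46.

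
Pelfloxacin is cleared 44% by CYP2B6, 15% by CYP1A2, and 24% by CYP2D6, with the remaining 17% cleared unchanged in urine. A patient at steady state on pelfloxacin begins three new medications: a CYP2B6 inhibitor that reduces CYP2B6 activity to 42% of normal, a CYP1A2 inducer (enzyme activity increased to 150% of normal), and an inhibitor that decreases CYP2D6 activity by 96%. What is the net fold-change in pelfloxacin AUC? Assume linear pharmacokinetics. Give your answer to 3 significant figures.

1.70

CYP2B6: 0.44 × 0.42 = 0.1848
CYP1A2: 0.15 × 1.5 = 0.225
CYP2D6: 0.24 × 0.04 = 0.0096
Other: 0.17 (unchanged)
New clearance relative to baseline: 0.1848 + 0.225 + 0.0096 + 0.17 = 0.5894.
Because AUC varies inversely with clearance, the combined effect is 1 / 0.5894 = 1.70.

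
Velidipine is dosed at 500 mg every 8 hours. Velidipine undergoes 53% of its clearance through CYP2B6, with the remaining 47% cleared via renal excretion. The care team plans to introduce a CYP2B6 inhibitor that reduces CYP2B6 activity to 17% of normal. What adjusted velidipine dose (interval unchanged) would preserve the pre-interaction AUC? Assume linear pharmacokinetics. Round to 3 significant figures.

280 mg

CYP2B6: 0.53 × 0.17 = 0.0901
Other: 0.47 (unchanged)
Relative clearance = 0.0901 + 0.47 = 0.5601.
Exposure is unchanged when dose changes in proportion to clearance. New dose = 500 mg × 0.5601 = 280 mg.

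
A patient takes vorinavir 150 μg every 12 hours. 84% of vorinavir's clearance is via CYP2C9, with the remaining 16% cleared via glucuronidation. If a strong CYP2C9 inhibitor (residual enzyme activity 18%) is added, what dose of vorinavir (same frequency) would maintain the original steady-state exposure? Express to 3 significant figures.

CYP2C9: 0.84 × 0.18 = 0.1512
Other: 0.16 (unchanged)
New clearance relative to baseline: 0.1512 + 0.16 = 0.3112.
Exposure is unchanged when dose changes in proportion to clearance. New dose = 150 μg × 0.3112 = 46.7 μg.

46.7 μg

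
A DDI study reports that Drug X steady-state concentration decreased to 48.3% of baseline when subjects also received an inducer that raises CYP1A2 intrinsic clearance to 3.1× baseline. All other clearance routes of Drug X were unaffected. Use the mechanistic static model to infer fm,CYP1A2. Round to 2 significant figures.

0.51

CL'/CL = 1 / 0.483 = 2.07
3.1·fm + (1 − fm) = 2.07
fm = (2.07 − 1) / (3.1 − 1) = 0.51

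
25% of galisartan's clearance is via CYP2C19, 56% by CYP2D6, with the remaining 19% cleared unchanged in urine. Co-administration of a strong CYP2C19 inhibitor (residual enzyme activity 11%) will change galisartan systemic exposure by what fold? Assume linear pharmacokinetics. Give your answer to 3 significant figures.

1.29

The CYP2C19 pathway (25% of clearance) is reduced to 0.11× activity: 0.25 × 0.11 = 0.0275.
CYP2D6 (56%) and the residual 19% are unaffected.
New clearance relative to baseline: 0.0275 + 0.56 + 0.19 = 0.7775.
Since systemic exposure ∝ 1/CL, the ratio is 1 / 0.7775 = 1.29.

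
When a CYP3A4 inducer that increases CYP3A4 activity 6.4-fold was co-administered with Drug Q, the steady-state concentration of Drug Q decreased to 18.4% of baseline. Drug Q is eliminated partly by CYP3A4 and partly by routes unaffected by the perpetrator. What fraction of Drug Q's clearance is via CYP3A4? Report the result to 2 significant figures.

0.82

CL'/CL = 1 / 0.184 = 5.435
6.4·fm + (1 − fm) = 5.435
fm = (5.435 − 1) / (6.4 − 1) = 0.82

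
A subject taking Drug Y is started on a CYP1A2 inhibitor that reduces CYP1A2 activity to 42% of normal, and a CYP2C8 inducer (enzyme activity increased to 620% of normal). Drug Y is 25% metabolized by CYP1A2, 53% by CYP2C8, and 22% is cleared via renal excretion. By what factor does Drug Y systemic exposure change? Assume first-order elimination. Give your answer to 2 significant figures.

The CYP1A2 pathway (25% of clearance) drops to 0.42× activity: 0.25 × 0.42 = 0.105.
The CYP2C8 pathway (53% of clearance) increases to 6.2× activity: 0.53 × 6.2 = 3.286.
The remaining 22% of clearance is unaffected.
Relative clearance = 0.105 + 3.286 + 0.22 = 3.611.
Net systemic exposure ratio = 1 / 3.611 = 0.28.

0.28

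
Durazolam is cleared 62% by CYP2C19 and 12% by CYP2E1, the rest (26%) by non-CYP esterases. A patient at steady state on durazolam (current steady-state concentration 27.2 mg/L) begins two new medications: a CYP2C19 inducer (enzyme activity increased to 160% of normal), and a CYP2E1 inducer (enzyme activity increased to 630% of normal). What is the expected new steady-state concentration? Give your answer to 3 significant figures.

The CYP2C19 pathway (62% of clearance) increases to 1.6× activity: 0.62 × 1.6 = 0.992.
The CYP2E1 pathway (12% of clearance) is boosted to 6.3× activity: 0.12 × 6.3 = 0.756.
Non-CYP routes (26%) are unchanged.
CL_new/CL_old = 0.992 + 0.756 + 0.26 = 2.008.
New steady-state concentration = 27.2 / 2.008 = 13.5 mg/L (concentration scales inversely with clearance).

13.5 mg/L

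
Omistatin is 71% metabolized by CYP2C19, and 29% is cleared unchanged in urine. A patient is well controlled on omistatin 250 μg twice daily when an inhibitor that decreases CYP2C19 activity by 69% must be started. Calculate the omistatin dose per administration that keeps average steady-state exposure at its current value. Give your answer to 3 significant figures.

128 μg

The CYP2C19 pathway (71% of clearance) drops to 0.31× activity: 0.71 × 0.31 = 0.2201.
Non-CYP routes (29%) are unchanged.
Relative clearance = 0.2201 + 0.29 = 0.5101.
Exposure is unchanged when dose changes in proportion to clearance. New dose = 250 μg × 0.5101 = 128 μg.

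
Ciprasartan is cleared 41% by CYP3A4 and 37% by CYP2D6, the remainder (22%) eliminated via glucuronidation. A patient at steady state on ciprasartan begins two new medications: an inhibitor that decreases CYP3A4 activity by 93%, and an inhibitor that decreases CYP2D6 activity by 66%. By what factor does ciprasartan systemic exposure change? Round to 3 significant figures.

2.67

The CYP3A4 pathway (41% of clearance) drops to 0.07× activity: 0.41 × 0.07 = 0.0287.
The CYP2D6 pathway (37% of clearance) falls to 0.34× activity: 0.37 × 0.34 = 0.1258.
Non-CYP routes (22%) are unchanged.
New clearance relative to baseline: 0.0287 + 0.1258 + 0.22 = 0.3745.
Net systemic exposure ratio = 1 / 0.3745 = 2.67.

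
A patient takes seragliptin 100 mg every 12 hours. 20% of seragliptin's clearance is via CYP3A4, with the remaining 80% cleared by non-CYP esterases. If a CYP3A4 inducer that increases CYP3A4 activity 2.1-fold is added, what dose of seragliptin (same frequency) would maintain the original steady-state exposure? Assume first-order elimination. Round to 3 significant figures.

122 mg

The CYP3A4 pathway (20% of clearance) is boosted to 2.1× activity: 0.2 × 2.1 = 0.42.
The remaining 80% of clearance is unaffected.
CL_new/CL_old = 0.42 + 0.8 = 1.22.
Exposure is unchanged when dose changes in proportion to clearance. New dose = 100 mg × 1.22 = 122 mg.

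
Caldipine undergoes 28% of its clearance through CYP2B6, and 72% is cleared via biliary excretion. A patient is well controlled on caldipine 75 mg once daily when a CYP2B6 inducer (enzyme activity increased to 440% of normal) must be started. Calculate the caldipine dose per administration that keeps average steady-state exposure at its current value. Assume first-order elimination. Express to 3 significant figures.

The CYP2B6 pathway (28% of clearance) is boosted to 4.4× activity: 0.28 × 4.4 = 1.232.
Non-CYP routes (72%) are unchanged.
CL_new/CL_old = 1.232 + 0.72 = 1.952.
Css,avg = (dose rate)/CL, so holding Css fixed requires dose ∝ CL: 75 × 1.952 = 146 mg.

146 mg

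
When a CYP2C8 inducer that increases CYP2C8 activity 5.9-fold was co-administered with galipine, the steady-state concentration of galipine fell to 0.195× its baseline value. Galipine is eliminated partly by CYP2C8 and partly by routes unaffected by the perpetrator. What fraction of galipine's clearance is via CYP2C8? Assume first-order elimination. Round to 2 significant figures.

Let x = fm,CYP2C8. Because steady-state concentration ∝ 1/CL, relative clearance rose to 1/0.195 = 5.128.
Only the CYP2C8 route changed, so 5.128 = x·5.9 + (1 − x), giving x = 0.84.

0.84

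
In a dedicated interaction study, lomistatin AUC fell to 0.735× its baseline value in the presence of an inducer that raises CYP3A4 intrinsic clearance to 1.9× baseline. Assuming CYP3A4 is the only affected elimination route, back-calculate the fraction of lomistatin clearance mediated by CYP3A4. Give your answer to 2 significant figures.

Let fm be the CYP3A4 fraction. New clearance relative to baseline = fm × 1.9 + (1 − fm).
AUC ratio = 1 / (new CL fraction), so new CL fraction = 1 / 0.735 = 1.361.
fm × 1.9 + 1 − fm = 1.361  ⇒  fm × (1.9 − 1) = 0.3605  ⇒  fm = 0.40.

0.40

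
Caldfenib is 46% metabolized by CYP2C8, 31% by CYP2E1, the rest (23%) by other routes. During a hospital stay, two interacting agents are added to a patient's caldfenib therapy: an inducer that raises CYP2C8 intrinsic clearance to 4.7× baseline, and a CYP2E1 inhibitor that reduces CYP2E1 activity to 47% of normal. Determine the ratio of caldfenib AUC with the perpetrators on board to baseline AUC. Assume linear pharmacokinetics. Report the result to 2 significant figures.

The CYP2C8 pathway (46% of clearance) rises to 4.7× activity: 0.46 × 4.7 = 2.162.
The CYP2E1 pathway (31% of clearance) is reduced to 0.47× activity: 0.31 × 0.47 = 0.1457.
Non-CYP routes (23%) are unchanged.
CL_new/CL_old = 2.162 + 0.1457 + 0.23 = 2.5377.
AUC ∝ 1/CL: fold-change = 1 / 2.5377 = 0.39.

0.39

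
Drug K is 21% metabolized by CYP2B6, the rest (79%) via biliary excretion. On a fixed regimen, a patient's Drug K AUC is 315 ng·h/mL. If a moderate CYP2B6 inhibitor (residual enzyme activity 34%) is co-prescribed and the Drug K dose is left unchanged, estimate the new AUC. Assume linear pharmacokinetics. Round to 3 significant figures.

366 ng·h/mL

The CYP2B6 pathway (21% of clearance) falls to 0.34× activity: 0.21 × 0.34 = 0.0714.
Non-CYP routes (79%) are unchanged.
New clearance relative to baseline: 0.0714 + 0.79 = 0.8614.
New AUC = baseline ÷ relative clearance = 315 / 0.8614 = 366 ng·h/mL.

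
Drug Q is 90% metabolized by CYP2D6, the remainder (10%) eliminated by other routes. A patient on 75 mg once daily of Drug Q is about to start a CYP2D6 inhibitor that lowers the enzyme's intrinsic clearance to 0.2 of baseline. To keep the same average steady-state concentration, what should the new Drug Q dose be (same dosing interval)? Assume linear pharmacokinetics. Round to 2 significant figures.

The CYP2D6 pathway (90% of clearance) is reduced to 0.2× activity: 0.9 × 0.2 = 0.18.
Non-CYP routes (10%) are unchanged.
New clearance relative to baseline: 0.18 + 0.1 = 0.28.
To maintain the same steady-state level, dose must scale with clearance: new dose = 75 × 0.28 = 21 mg.

21 mg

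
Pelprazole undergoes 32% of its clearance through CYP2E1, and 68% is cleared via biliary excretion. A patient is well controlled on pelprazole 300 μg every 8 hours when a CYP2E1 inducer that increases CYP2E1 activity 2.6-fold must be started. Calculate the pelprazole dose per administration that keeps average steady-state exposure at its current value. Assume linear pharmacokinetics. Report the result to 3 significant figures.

The CYP2E1 pathway (32% of clearance) increases to 2.6× activity: 0.32 × 2.6 = 0.832.
The remaining 68% of clearance is unaffected.
New clearance relative to baseline: 0.832 + 0.68 = 1.512.
Exposure is unchanged when dose changes in proportion to clearance. New dose = 300 μg × 1.512 = 454 μg.

454 μg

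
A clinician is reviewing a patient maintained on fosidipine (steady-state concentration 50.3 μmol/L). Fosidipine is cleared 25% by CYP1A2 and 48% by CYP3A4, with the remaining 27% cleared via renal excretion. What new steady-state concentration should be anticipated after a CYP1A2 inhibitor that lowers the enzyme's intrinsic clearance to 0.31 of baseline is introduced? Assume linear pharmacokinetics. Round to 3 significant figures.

CYP1A2: 0.25 × 0.31 = 0.0775
CYP3A4: 0.48 (unchanged)
Other: 0.27 (unchanged)
New clearance relative to baseline: 0.0775 + 0.48 + 0.27 = 0.8275.
New steady-state concentration = baseline ÷ relative clearance = 50.3 / 0.8275 = 60.8 μmol/L.

60.8 μmol/L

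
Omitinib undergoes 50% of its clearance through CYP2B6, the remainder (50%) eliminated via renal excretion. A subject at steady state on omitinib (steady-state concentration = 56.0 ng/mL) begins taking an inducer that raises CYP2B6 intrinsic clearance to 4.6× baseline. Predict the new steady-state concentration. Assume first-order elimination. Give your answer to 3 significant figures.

The CYP2B6 pathway (50% of clearance) increases to 4.6× activity: 0.5 × 4.6 = 2.3.
Non-CYP routes (50%) are unchanged.
CL_new/CL_old = 2.3 + 0.5 = 2.8.
Steady-state concentration ∝ 1/CL, so new value = 56.0 / 2.8 = 20.0 ng/mL.

20.0 ng/mL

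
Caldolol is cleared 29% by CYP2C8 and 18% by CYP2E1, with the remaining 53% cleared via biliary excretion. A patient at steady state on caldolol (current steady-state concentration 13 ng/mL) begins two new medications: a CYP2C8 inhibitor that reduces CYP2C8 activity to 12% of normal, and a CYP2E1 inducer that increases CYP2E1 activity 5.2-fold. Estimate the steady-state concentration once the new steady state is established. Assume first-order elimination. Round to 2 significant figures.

The CYP2C8 pathway (29% of clearance) falls to 0.12× activity: 0.29 × 0.12 = 0.0348.
The CYP2E1 pathway (18% of clearance) is boosted to 5.2× activity: 0.18 × 5.2 = 0.936.
The remaining 53% of clearance is unaffected.
Relative clearance = 0.0348 + 0.936 + 0.53 = 1.5008.
Dividing the baseline by the relative clearance: 13 / 1.5008 = 8.7 ng/mL.

8.7 ng/mL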